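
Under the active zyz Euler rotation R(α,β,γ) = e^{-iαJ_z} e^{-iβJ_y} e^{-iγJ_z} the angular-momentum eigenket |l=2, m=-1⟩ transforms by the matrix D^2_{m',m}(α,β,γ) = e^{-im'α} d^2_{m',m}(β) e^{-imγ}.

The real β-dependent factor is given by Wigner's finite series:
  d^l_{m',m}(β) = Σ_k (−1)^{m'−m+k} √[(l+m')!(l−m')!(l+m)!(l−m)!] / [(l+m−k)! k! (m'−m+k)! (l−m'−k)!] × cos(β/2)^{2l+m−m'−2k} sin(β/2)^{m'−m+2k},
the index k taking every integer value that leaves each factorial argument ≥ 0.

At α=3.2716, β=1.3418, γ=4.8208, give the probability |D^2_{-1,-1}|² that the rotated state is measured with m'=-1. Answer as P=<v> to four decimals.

P=0.1122

First d^2_{-1,-1}(β=1.3418), then the phase factors e^{-i(-1)α} and e^{-i(-1)γ}:
Half-angle: c=0.783262, s=0.621691. N=√(1·6·1·6)=6.000000
k∈{0,1} keeps every argument non-negative
  k=0: (−1)^0·6.0000/(6)·0.7833^4·0.6217^0 = +0.376382
  k=1: (−1)^1·6.0000/(2)·0.7833^2·0.6217^2 = -0.711353
d^2_{-1,-1}(1.3418) = +0.376382 -0.711353 = -0.334971
|D^2_{-1,-1}|² = |d^2_{-1,-1}(β)|² = (-0.334971)² = 0.112205 (the z-rotation phases have unit modulus)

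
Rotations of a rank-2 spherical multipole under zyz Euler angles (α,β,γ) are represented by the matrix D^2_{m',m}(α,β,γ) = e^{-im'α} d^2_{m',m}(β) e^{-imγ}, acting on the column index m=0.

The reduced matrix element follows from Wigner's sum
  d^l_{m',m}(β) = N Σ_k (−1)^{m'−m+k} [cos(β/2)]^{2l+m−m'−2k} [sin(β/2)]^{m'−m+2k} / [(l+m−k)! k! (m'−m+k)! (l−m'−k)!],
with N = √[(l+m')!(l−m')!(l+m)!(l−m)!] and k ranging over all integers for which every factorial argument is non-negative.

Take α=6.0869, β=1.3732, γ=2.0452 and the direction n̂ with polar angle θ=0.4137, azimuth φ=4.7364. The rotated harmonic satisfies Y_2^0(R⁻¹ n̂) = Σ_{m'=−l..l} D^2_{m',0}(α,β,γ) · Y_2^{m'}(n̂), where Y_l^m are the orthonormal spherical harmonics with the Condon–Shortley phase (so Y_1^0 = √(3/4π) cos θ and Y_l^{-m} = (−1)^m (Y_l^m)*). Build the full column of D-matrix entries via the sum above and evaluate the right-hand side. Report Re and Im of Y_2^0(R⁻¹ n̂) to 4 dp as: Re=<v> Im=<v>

Need the full column D^2_{m',0} for m'=−2..2 at α=6.0869, β=1.3732, γ=2.0452.
cos(β/2)=0.773406, sin(β/2)=0.633911
d^2_{-2,0}: single k=2 term ⇒ +0.588772;  D = +0.543984-0.225244i
d^2_{-1,0}: k∈[1..2] ⇒ +0.718334 -0.482579 = +0.235755;  D = +0.231228-0.045979i
d^2_{0,0}: k∈[0..2] ⇒ +0.357791 -0.961461 +0.161478 = -0.442192;  D = -0.442192+0.000000i
d^2_{1,0}: k∈[0..1] ⇒ -0.718334 +0.482579 = -0.235755;  D = -0.231228-0.045979i
d^2_{2,0}: single k=0 term ⇒ +0.588772;  D = +0.543984+0.225244i
Y_2^{m'}(θ=0.4137,φ=4.7364) and Σ D·Y over m':
  (+0.5440-0.2252i)·(-0.0624+0.0030i)  (+0.2312-0.0460i)·(+0.0068+0.2843i)  (-0.4422+0.0000i)·(+0.4779+0.0000i)  (-0.2312-0.0460i)·(-0.0068+0.2843i)  (+0.5440+0.2252i)·(-0.0624-0.0030i)
Y_2^0(R⁻¹ n̂) = -0.248501+0.000000i

Re=-0.2485 Im=0.0000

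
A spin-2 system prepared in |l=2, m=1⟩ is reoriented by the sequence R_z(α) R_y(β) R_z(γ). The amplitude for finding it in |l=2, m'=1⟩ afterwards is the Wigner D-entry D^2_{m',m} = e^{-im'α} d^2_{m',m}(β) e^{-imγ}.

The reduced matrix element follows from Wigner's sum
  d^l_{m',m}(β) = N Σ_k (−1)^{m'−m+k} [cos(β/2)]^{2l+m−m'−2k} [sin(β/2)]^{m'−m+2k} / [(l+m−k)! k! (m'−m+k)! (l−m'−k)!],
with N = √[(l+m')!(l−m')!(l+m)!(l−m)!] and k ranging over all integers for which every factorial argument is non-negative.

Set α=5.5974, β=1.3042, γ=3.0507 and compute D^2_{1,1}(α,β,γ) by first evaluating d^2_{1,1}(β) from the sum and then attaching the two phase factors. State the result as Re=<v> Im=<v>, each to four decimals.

First d^2_{1,1}(β=1.3042), then the phase factors e^{-i(1)α} and e^{-i(1)γ}:
With c≡cos(β/2)=0.794811 and s≡sin(β/2)=0.606857, N=[6·1·6·1]^{1/2}=6.000000
k: max(0,(1)−(1))=0 … min(2+(1),2−(1))=1
  k=0: (−1)^0·6.0000/(6)·0.7948^4·0.6069^0 = +0.399076
  k=1: (−1)^1·6.0000/(2)·0.7948^2·0.6069^2 = -0.697946
d^2_{1,1}(1.3042) = +0.399076 -0.697946 = -0.298870
Phases: e^{-i·(1)·5.5974}=+0.773922+0.633281i, e^{-i·(1)·3.0507}=-0.995872-0.090768i ⇒ D=+0.213168+0.209482i

Re=0.2132 Im=0.2095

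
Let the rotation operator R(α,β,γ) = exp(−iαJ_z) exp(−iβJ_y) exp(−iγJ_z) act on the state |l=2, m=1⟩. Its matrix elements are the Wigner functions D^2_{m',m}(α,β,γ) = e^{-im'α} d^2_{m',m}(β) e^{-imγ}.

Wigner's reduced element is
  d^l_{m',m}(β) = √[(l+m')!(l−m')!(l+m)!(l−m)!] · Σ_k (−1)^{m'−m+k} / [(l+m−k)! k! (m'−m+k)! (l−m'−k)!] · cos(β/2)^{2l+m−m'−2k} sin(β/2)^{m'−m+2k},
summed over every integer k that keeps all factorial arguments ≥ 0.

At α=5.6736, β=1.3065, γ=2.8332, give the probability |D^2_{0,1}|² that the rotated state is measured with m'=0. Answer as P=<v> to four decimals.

D^2_{0,1}(5.6736,1.3065,2.8332) = e^{-i·0·5.6736}·d^2_{0,1}(1.3065)·e^{-i·1·2.8332}. Compute d first:
Half-angle: c=0.794113, s=0.607770. N=√(2·2·6·1)=4.898979
Admissible k: 1..2 (factorial args all ≥0)
  k=1: (−1)^0·4.8990/(2)·0.7941^3·0.6078^1 = +0.745524
  k=2: (−1)^1·4.8990/(2)·0.7941^1·0.6078^3 = -0.436693
d^2_{0,1}(1.3065) = +0.745524 -0.436693 = +0.308831
|D^2_{0,1}|² = |d^2_{0,1}(β)|² = (+0.308831)² = 0.095376 (the z-rotation phases have unit modulus)

P=0.0954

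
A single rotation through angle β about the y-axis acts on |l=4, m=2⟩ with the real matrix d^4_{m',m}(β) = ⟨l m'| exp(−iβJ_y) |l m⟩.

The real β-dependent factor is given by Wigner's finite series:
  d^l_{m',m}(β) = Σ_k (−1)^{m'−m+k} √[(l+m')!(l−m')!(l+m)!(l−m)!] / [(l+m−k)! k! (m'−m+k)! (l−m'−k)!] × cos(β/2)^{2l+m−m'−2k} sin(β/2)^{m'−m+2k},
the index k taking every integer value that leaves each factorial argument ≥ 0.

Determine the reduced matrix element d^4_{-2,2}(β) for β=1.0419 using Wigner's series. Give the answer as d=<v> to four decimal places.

d=0.3874

d^4_{-2,2}(β=1.0419) via Wigner's sum:
c=cos(1.0419/2)=0.867347, s=sin(1.0419/2)=0.497704; N=√[2·720·720·2]=1440.000000
k∈{4,5,6} keeps every argument non-negative
  k=4: (−1)^0·1440.0000/(96)·0.8673^4·0.4977^4 = +0.520892
  k=5: (−1)^1·1440.0000/(120)·0.8673^2·0.4977^6 = -0.137213
  k=6: (−1)^2·1440.0000/(1440)·0.8673^0·0.4977^8 = +0.003765
d^4_{-2,2}(1.0419) = +0.520892 -0.137213 +0.003765 = +0.387444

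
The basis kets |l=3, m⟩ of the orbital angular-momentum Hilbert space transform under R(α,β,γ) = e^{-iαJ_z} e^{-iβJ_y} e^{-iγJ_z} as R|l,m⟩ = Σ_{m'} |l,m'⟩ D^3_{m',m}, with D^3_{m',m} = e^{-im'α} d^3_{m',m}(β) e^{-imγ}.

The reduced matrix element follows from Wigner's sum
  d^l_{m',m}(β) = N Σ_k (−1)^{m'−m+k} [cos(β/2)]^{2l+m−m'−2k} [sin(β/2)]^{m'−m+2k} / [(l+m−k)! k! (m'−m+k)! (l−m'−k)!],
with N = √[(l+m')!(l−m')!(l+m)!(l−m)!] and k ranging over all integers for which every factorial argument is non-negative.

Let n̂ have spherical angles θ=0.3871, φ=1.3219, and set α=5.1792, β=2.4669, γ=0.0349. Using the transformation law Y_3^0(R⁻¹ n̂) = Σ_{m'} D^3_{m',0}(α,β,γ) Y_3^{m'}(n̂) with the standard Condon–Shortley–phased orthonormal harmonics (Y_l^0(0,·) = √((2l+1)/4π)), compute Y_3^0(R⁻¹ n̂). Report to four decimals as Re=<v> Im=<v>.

Re=-0.3563 Im=0.0000

Need the full column D^3_{m',0} for m'=−3..3 at α=5.1792, β=2.4669, γ=0.0349.
cos(β/2)=0.330984, sin(β/2)=0.943636
d^3_{-3,0}: single k=3 term ⇒ +0.136254;  D = -0.134282+0.023101i
d^3_{-2,0}: k∈[2..3] ⇒ +0.058533 -0.475766 = -0.417234;  D = +0.248223+0.335364i
d^3_{-1,0}: k∈[1..3] ⇒ +0.012985 -0.316627 +0.857869 = +0.554227;  D = +0.249425-0.494929i
d^3_{0,0}: k∈[0..3] ⇒ +0.001315 -0.096179 +0.781764 -0.706038 = -0.019138;  D = -0.019138+0.000000i
d^3_{1,0}: k∈[0..2] ⇒ -0.012985 +0.316627 -0.857869 = -0.554227;  D = -0.249425-0.494929i
d^3_{2,0}: k∈[0..1] ⇒ +0.058533 -0.475766 = -0.417234;  D = +0.248223-0.335364i
d^3_{3,0}: single k=0 term ⇒ -0.136254;  D = +0.134282+0.023101i
Y_3^{m'}(θ=0.3871,φ=1.3219) and Σ D·Y over m':
  (-0.1343+0.0231i)·(-0.0152+0.0165i)  (+0.2482+0.3354i)·(-0.1185-0.0644i)  (+0.2494-0.4949i)·(+0.0988-0.3887i)  (-0.0191+0.0000i)·(+0.4449+0.0000i)  (-0.2494-0.4949i)·(-0.0988-0.3887i)  (+0.2482-0.3354i)·(-0.1185+0.0644i)  (+0.1343+0.0231i)·(+0.0152+0.0165i)
Y_3^0(R⁻¹ n̂) = -0.356305-0.000000i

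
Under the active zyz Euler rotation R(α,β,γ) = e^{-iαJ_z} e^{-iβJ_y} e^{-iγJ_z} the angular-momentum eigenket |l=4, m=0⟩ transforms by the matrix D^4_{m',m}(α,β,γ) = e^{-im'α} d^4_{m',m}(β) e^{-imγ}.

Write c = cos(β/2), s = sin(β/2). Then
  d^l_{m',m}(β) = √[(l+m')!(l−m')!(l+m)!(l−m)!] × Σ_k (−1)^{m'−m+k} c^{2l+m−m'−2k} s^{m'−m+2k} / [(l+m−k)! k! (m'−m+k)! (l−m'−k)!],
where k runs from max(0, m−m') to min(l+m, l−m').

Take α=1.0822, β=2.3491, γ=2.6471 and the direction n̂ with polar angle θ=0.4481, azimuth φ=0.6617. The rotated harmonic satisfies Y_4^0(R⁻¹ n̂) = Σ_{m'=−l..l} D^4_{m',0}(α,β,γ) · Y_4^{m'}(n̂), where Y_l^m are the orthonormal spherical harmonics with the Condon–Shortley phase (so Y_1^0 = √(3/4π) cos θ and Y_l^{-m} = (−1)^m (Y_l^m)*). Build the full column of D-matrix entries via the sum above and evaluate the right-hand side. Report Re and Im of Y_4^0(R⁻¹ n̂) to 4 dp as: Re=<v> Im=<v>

Re=-0.0176 Im=0.0000

Need the full column D^4_{m',0} for m'=−4..4 at α=1.0822, β=2.3491, γ=2.6471.
cos(β/2)=0.385958, sin(β/2)=0.922516
d^4_{-4,0}: single k=4 term ⇒ +0.134464;  D = -0.050323-0.124692i
d^4_{-3,0}: k∈[3..4] ⇒ +0.079559 -0.454522 = -0.374964;  D = +0.372898+0.039302i
d^4_{-2,0}: k∈[2..4] ⇒ +0.026688 -0.406581 +0.871056 = +0.491162;  D = -0.274733+0.407139i
d^4_{-1,0}: k∈[1..4] ⇒ +0.005263 -0.180422 +1.030759 -0.981462 = -0.125861;  D = -0.059078-0.111135i
d^4_{0,0}: k∈[0..4] ⇒ +0.000492 -0.045010 +0.578575 -1.469078 +0.524556 = -0.410464;  D = -0.410464+0.000000i
d^4_{1,0}: k∈[0..3] ⇒ -0.005263 +0.180422 -1.030759 +0.981462 = +0.125861;  D = +0.059078-0.111135i
d^4_{2,0}: k∈[0..2] ⇒ +0.026688 -0.406581 +0.871056 = +0.491162;  D = -0.274733-0.407139i
d^4_{3,0}: k∈[0..1] ⇒ -0.079559 +0.454522 = +0.374964;  D = -0.372898+0.039302i
d^4_{4,0}: single k=0 term ⇒ +0.134464;  D = -0.050323+0.124692i
Y_4^{m'}(θ=0.4481,φ=0.6617) and Σ D·Y over m':
  (-0.0503-0.1247i)·(-0.0137-0.0074i)  (+0.3729+0.0393i)·(-0.0369-0.0840i)  (-0.2747+0.4071i)·(+0.0721-0.2853i)  (-0.0591-0.1111i)·(+0.3915-0.3049i)  (-0.4105+0.0000i)·(+0.1825+0.0000i)  (+0.0591-0.1111i)·(-0.3915-0.3049i)  (-0.2747-0.4071i)·(+0.0721+0.2853i)  (-0.3729+0.0393i)·(+0.0369-0.0840i)  (-0.0503+0.1247i)·(-0.0137+0.0074i)
Y_4^0(R⁻¹ n̂) = -0.017610-0.000000i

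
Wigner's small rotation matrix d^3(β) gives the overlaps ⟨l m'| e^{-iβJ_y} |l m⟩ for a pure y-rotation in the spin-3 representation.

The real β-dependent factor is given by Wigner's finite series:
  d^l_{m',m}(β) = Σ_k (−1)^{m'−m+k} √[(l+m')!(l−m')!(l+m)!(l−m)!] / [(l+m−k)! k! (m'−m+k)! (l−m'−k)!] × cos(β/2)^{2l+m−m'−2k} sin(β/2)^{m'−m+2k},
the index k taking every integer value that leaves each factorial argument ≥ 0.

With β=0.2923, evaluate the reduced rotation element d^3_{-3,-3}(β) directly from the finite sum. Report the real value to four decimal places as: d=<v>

d^3_{-3,-3}(β=0.2923) via Wigner's sum:
With c≡cos(β/2)=0.989339 and s≡sin(β/2)=0.145630, N=[1·720·1·720]^{1/2}=720.000000
The bounds max(0,m−m')=0 and min(l+m,l−m')=0 give 1 term
  k=0: (−1)^0·720.0000/(720)·0.9893^6·0.1456^0 = +0.937715
d^3_{-3,-3}(0.2923) = +0.937715

d=0.9377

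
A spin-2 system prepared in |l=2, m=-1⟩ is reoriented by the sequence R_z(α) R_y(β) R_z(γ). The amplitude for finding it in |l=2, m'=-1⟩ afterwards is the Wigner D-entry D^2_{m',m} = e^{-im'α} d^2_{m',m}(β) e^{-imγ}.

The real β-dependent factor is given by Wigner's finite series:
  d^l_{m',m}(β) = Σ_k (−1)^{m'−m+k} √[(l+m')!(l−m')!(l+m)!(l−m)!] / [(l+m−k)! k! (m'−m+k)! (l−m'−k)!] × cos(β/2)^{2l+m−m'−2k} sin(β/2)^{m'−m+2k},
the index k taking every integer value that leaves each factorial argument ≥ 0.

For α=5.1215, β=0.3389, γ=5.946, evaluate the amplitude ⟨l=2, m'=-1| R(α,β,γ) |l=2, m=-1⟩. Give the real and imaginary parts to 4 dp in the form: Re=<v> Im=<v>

Re=0.0619 Im=-0.8588

Split into d^2_{-1,-1}(β=0.3389) × two z-phases.
With c≡cos(β/2)=0.985678 and s≡sin(β/2)=0.168640, N=[1·6·1·6]^{1/2}=6.000000
k∈{0,1} keeps every argument non-negative
  k=0: (−1)^0·6.0000/(6)·0.9857^4·0.1686^0 = +0.943930
  k=1: (−1)^1·6.0000/(2)·0.9857^2·0.1686^2 = -0.082892
d^2_{-1,-1}(0.3389) = +0.943930 -0.082892 = +0.861038
Phases: e^{-i·(-1)·5.1215}=+0.397794-0.917475i, e^{-i·(-1)·5.946}=+0.943690-0.330832i ⇒ D=+0.061877-0.858811i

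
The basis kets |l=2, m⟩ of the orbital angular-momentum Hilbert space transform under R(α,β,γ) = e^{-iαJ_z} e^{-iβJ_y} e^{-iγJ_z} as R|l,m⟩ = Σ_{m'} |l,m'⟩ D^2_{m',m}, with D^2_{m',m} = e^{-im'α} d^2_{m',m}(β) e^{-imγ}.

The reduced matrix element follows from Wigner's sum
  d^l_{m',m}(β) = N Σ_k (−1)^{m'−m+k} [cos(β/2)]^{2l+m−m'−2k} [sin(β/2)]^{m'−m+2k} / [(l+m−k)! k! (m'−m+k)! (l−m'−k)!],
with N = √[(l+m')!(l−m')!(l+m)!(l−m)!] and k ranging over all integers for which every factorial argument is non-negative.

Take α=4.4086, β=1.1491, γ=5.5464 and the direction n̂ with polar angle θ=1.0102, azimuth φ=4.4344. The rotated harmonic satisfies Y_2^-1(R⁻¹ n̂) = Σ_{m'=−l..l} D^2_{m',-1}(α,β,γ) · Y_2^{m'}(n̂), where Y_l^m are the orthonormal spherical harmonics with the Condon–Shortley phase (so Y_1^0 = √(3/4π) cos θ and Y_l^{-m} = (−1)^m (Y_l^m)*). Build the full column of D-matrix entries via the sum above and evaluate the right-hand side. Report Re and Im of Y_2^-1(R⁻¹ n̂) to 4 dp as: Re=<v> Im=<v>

Need the full column D^2_{m',-1} for m'=−2..2 at α=4.4086, β=1.1491, γ=5.5464.
cos(β/2)=0.839437, sin(β/2)=0.543457
d^2_{-2,-1}: single k=1 term ⇒ +0.642924;  D = -0.144338+0.626512i
d^2_{-1,-1}: k∈[0..1] ⇒ +0.496538 -0.624350 = -0.127812;  D = +0.110263+0.064638i
d^2_{0,-1}: k∈[0..1] ⇒ -0.787418 +0.330035 = -0.457383;  D = -0.338753+0.307320i
d^2_{1,-1}: k∈[0..1] ⇒ +0.624350 -0.087229 = +0.537121;  D = +0.225372+0.487551i
d^2_{2,-1}: single k=0 term ⇒ -0.269472;  D = +0.267226-0.034721i
Y_2^{m'}(θ=1.0102,φ=4.4344) and Σ D·Y over m':
  (-0.1443+0.6265i)·(-0.2353-0.1462i)  (+0.1103+0.0646i)·(-0.0955+0.3345i)  (-0.3388+0.3073i)·(-0.0479+0.0000i)  (+0.2254+0.4876i)·(+0.0955+0.3345i)  (+0.2672-0.0347i)·(-0.2353+0.1462i)
Y_2^-1(R⁻¹ n̂) = -0.089731+0.058840i

Re=-0.0897 Im=0.0588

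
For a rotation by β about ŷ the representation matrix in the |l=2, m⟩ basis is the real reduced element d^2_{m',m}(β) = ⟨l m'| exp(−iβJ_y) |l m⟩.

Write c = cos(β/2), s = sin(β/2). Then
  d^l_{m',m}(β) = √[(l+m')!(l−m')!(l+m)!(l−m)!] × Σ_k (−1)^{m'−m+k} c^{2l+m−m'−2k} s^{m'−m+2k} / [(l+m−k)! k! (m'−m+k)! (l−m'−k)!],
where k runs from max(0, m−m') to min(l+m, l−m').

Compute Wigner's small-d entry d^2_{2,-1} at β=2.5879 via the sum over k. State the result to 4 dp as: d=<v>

d=-0.4865

d^2_{2,-1}(β=2.5879) via Wigner's sum:
With c≡cos(β/2)=0.273323 and s≡sin(β/2)=0.961922, N=[24·1·1·6]^{1/2}=12.000000
k∈{0} keeps every argument non-negative
  k=0: (−1)^3·12.0000/(6)·0.2733^1·0.9619^3 = -0.486549
d^2_{2,-1}(2.5879) = -0.486549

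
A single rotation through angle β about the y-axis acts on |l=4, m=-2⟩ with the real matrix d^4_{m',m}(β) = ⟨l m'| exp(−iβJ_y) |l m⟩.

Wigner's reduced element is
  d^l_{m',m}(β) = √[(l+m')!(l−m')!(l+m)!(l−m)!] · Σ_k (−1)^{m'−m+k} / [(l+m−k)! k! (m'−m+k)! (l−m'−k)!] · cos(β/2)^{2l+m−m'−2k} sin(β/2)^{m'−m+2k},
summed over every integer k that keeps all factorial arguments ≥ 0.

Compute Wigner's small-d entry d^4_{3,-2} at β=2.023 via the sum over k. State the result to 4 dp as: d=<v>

d^4_{3,-2}(β=2.023) via Wigner's sum:
With c≡cos(β/2)=0.530590 and s≡sin(β/2)=0.847629, N=[5040·1·2·720]^{1/2}=2693.993318
k: max(0,(-2)−(3))=0 … min(4+(-2),4−(3))=1
  k=0: (−1)^5·2693.9933/(240)·0.5306^3·0.8476^5 = -0.733652
  k=1: (−1)^6·2693.9933/(720)·0.5306^1·0.8476^7 = +0.624112
d^4_{3,-2}(2.023) = -0.733652 +0.624112 = -0.109541

d=-0.1095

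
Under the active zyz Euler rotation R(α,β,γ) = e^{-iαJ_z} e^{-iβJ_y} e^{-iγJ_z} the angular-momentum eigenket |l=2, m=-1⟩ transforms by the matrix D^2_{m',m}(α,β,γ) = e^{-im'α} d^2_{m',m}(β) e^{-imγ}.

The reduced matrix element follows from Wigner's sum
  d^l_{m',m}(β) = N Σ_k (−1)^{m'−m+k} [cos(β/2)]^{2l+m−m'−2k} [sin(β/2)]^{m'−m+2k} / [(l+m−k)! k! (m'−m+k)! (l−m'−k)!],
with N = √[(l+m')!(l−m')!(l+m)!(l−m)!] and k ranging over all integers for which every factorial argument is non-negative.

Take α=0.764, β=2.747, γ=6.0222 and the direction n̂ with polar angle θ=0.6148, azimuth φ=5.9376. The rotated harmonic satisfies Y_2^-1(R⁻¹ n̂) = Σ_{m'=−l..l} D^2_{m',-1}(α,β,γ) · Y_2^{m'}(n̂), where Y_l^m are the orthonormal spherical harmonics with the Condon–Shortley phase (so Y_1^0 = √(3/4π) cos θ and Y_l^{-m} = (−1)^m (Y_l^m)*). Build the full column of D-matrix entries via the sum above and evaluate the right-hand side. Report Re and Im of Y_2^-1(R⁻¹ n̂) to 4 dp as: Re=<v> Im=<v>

Need the full column D^2_{m',-1} for m'=−2..2 at α=0.764, β=2.747, γ=6.0222.
cos(β/2)=0.196019, sin(β/2)=0.980600
d^2_{-2,-1}: single k=1 term ⇒ +0.014771;  D = +0.004419+0.014095i
d^2_{-1,-1}: k∈[0..1] ⇒ +0.001476 -0.110841 = -0.109365;  D = -0.095818-0.052721i
d^2_{0,-1}: k∈[0..1] ⇒ -0.018091 +0.452740 = +0.434649;  D = +0.419931-0.112154i
d^2_{1,-1}: k∈[0..1] ⇒ +0.110841 -0.924630 = -0.813789;  D = -0.422447+0.695550i
d^2_{2,-1}: single k=0 term ⇒ -0.369661;  D = +0.080018+0.360897i
Y_2^{m'}(θ=0.6148,φ=5.9376) and Σ D·Y over m':
  (+0.0044+0.0141i)·(+0.0990+0.0819i)  (-0.0958-0.0527i)·(+0.3425+0.1233i)  (+0.4199-0.1122i)·(+0.3160+0.0000i)  (-0.4224+0.6956i)·(-0.3425+0.1233i)  (+0.0800+0.3609i)·(+0.0990-0.0819i)
Y_2^-1(R⁻¹ n̂) = +0.202068-0.324681i

Re=0.2021 Im=-0.3247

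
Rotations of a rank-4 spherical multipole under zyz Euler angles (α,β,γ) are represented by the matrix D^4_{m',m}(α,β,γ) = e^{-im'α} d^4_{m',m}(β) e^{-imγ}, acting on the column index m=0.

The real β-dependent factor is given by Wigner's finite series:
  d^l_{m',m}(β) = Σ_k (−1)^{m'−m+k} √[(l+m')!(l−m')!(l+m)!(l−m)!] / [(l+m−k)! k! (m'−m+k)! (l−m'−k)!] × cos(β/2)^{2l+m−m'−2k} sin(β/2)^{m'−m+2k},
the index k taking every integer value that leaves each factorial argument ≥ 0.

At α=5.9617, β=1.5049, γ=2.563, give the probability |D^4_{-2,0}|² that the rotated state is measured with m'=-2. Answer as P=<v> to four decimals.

First d^4_{-2,0}(β=1.5049), then the phase factors e^{-i(-2)α} and e^{-i(0)γ}:
c=cos(1.5049/2)=0.730017, s=sin(1.5049/2)=0.683429; N=√[2·720·24·24]=910.735966
k∈{2,3,4} keeps every argument non-negative
  k=2: (−1)^0·910.7360/(96)·0.7300^6·0.6834^2 = +0.670664
  k=3: (−1)^1·910.7360/(36)·0.7300^4·0.6834^4 = -1.567457
  k=4: (−1)^2·910.7360/(96)·0.7300^2·0.6834^6 = +0.515168
d^4_{-2,0}(1.5049) = +0.670664 -1.567457 +0.515168 = -0.381625
|D^4_{-2,0}|² = |d^4_{-2,0}(β)|² = (-0.381625)² = 0.145638 (the z-rotation phases have unit modulus)

P=0.1456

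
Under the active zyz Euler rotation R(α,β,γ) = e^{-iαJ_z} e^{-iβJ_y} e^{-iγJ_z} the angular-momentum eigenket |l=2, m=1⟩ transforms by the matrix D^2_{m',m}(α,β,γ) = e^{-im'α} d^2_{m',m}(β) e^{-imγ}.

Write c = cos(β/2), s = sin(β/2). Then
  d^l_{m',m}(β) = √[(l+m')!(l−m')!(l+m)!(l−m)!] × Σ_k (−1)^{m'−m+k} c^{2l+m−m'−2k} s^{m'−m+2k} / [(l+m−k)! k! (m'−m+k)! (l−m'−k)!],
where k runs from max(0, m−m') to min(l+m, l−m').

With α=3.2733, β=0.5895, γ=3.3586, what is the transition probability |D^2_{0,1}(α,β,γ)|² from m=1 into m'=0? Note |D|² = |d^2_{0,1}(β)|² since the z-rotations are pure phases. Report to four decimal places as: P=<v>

Split into d^2_{0,1}(β=0.5895) × two z-phases.
With c≡cos(β/2)=0.956875 and s≡sin(β/2)=0.290501, N=[2·2·6·1]^{1/2}=4.898979
k∈{1,2} keeps every argument non-negative
  k=1: (−1)^0·4.8990/(2)·0.9569^3·0.2905^1 = +0.623431
  k=2: (−1)^1·4.8990/(2)·0.9569^1·0.2905^3 = -0.057461
d^2_{0,1}(0.5895) = +0.623431 -0.057461 = +0.565970
|D^2_{0,1}|² = |d^2_{0,1}(β)|² = (+0.565970)² = 0.320322 (the z-rotation phases have unit modulus)

P=0.3203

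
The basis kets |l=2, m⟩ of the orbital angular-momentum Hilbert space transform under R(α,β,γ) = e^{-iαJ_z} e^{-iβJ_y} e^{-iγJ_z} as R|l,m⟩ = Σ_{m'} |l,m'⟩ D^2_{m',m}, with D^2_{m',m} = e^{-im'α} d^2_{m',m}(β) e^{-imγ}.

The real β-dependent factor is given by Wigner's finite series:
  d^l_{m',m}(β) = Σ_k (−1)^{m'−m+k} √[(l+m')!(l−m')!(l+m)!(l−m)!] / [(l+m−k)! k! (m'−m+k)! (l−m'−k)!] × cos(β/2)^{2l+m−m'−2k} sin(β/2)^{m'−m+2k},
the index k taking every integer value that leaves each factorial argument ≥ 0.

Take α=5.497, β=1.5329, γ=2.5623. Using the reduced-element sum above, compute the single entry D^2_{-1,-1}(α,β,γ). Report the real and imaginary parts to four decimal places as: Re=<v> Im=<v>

Re=0.0978 Im=-0.4695

Split into d^2_{-1,-1}(β=1.5329) × two z-phases.
c=cos(1.5329/2)=0.720377, s=sin(1.5329/2)=0.693582; N=√[1·6·1·6]=6.000000
k∈{0,1} keeps every argument non-negative
  k=0: (−1)^0·6.0000/(6)·0.7204^4·0.6936^0 = +0.269302
  k=1: (−1)^1·6.0000/(2)·0.7204^2·0.6936^2 = -0.748923
d^2_{-1,-1}(1.5329) = +0.269302 -0.748923 = -0.479621
Phases: e^{-i·(-1)·5.497}=+0.706550-0.707663i, e^{-i·(-1)·2.5623}=-0.836850+0.547432i ⇒ D=+0.097785-0.469547i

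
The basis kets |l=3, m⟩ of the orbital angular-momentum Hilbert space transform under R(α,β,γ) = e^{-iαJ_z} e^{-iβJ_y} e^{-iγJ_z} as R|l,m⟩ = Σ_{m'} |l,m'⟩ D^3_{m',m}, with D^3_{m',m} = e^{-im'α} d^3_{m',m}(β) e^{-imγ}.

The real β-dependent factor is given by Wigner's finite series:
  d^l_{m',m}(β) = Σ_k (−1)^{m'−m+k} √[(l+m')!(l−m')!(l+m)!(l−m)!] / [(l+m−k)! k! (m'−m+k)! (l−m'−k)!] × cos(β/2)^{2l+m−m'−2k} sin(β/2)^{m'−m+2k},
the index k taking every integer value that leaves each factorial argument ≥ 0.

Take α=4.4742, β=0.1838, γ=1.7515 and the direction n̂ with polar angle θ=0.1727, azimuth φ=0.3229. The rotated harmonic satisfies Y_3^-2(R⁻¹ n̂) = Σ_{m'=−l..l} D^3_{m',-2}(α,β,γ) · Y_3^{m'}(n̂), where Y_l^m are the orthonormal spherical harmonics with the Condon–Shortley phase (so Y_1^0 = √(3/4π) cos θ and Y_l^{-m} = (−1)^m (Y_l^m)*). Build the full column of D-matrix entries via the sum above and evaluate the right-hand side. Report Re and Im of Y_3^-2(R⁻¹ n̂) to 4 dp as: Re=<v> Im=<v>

Need the full column D^3_{m',-2} for m'=−3..3 at α=4.4742, β=0.1838, γ=1.7515.
cos(β/2)=0.995780, sin(β/2)=0.091771
d^3_{-3,-2}: single k=1 term ⇒ +0.220088;  D = -0.076121-0.206505i
d^3_{-2,-2}: k∈[0..1] ⇒ +0.974947 -0.041403 = +0.933544;  D = +0.927380-0.107094i
d^3_{-1,-2}: k∈[0..1] ⇒ -0.284133 +0.004827 = -0.279306;  D = +0.034329-0.277189i
d^3_{0,-2}: k∈[0..1] ⇒ +0.045355 -0.000385 = +0.044970;  D = -0.042064-0.015901i
d^3_{1,-2}: k∈[0..1] ⇒ -0.004827 +0.000020 = -0.004806;  D = -0.002712+0.003968i
d^3_{2,-2}: k∈[0..1] ⇒ +0.000352 -0.000001 = +0.000351;  D = +0.000235+0.000261i
d^3_{3,-2}: single k=0 term ⇒ -0.000016;  D = +0.000014-0.000008i
Y_3^{m'}(θ=0.1727,φ=0.3229) and Σ D·Y over m':
  (-0.0761-0.2065i)·(+0.0012-0.0017i)  (+0.9274-0.1071i)·(+0.0237-0.0179i)  (+0.0343-0.2772i)·(+0.2029-0.0679i)  (-0.0421-0.0159i)·(+0.6810+0.0000i)  (-0.0027+0.0040i)·(-0.2029-0.0679i)  (+0.0002+0.0003i)·(+0.0237+0.0179i)  (+0.0000-0.0000i)·(-0.0012-0.0017i)
Y_3^-2(R⁻¹ n̂) = -0.020026-0.089258i

Re=-0.0200 Im=-0.0893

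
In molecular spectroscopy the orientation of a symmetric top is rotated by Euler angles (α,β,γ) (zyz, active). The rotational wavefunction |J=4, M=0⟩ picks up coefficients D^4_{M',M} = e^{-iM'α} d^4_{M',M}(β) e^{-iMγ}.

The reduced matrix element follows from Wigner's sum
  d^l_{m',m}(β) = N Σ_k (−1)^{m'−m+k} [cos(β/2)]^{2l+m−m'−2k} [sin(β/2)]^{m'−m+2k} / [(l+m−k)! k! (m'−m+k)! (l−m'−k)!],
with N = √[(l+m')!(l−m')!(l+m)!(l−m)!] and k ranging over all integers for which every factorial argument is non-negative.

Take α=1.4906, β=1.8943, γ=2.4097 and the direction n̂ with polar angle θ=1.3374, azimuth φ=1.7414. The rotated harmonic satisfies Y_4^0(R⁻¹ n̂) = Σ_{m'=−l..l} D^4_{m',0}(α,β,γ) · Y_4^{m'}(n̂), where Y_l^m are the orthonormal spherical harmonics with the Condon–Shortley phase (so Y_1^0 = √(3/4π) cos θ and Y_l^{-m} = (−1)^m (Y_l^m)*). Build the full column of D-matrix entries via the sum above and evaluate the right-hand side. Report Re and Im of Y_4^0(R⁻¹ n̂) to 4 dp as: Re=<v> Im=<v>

Need the full column D^4_{m',0} for m'=−4..4 at α=1.4906, β=1.8943, γ=2.4097.
cos(β/2)=0.583999, sin(β/2)=0.811754
d^4_{-4,0}: single k=4 term ⇒ +0.422567;  D = +0.401011-0.133241i
d^4_{-3,0}: k∈[3..4] ⇒ +0.429931 -0.830660 = -0.400730;  D = +0.095484+0.389188i
d^4_{-2,0}: k∈[2..4] ⇒ +0.247995 -1.277724 +0.925749 = -0.103979;  D = +0.102645-0.016606i
d^4_{-1,0}: k∈[1..4] ⇒ +0.084105 -0.974991 +1.883761 -0.606596 = +0.386279;  D = +0.030945+0.385038i
d^4_{0,0}: k∈[0..4] ⇒ +0.013530 -0.418256 +1.818232 -1.561320 +0.188537 = +0.040724;  D = +0.040724+0.000000i
d^4_{1,0}: k∈[0..3] ⇒ -0.084105 +0.974991 -1.883761 +0.606596 = -0.386279;  D = -0.030945+0.385038i
d^4_{2,0}: k∈[0..2] ⇒ +0.247995 -1.277724 +0.925749 = -0.103979;  D = +0.102645+0.016606i
d^4_{3,0}: k∈[0..1] ⇒ -0.429931 +0.830660 = +0.400730;  D = -0.095484+0.389188i
d^4_{4,0}: single k=0 term ⇒ +0.422567;  D = +0.401011+0.133241i
Y_4^{m'}(θ=1.3374,φ=1.7414) and Σ D·Y over m':
  (+0.4010-0.1332i)·(+0.3077-0.2500i)  (+0.0955+0.3892i)·(+0.1306+0.2324i)  (+0.1026-0.0166i)·(+0.1867-0.0663i)  (+0.0309+0.3850i)·(+0.0475+0.2754i)  (+0.0407+0.0000i)·(+0.1582+0.0000i)  (-0.0309+0.3850i)·(-0.0475+0.2754i)  (+0.1026+0.0166i)·(+0.1867+0.0663i)  (-0.0955+0.3892i)·(-0.1306+0.2324i)  (+0.4010+0.1332i)·(+0.3077+0.2500i)
Y_4^0(R⁻¹ n̂) = -0.142456+0.000000i

Re=-0.1425 Im=0.0000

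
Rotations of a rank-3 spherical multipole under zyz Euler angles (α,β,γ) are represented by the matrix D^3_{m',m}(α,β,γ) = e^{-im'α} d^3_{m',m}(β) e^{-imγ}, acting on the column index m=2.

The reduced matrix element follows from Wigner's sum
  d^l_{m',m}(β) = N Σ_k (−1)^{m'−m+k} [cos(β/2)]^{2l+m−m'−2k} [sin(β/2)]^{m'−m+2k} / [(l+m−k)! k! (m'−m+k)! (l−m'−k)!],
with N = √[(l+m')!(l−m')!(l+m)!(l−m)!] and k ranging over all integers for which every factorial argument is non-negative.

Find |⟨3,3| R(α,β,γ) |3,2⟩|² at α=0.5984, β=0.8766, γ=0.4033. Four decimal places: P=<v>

Split into d^3_{3,2}(β=0.8766) × two z-phases.
With c≡cos(β/2)=0.905474 and s≡sin(β/2)=0.424401, N=[720·1·120·1]^{1/2}=293.938769
Admissible k: 0..0 (factorial args all ≥0)
  k=0: (−1)^1·293.9388/(120)·0.9055^5·0.4244^1 = -0.632751
d^3_{3,2}(0.8766) = -0.632751
|D^3_{3,2}|² = |d^3_{3,2}(β)|² = (-0.632751)² = 0.400374 (the z-rotation phases have unit modulus)

P=0.4004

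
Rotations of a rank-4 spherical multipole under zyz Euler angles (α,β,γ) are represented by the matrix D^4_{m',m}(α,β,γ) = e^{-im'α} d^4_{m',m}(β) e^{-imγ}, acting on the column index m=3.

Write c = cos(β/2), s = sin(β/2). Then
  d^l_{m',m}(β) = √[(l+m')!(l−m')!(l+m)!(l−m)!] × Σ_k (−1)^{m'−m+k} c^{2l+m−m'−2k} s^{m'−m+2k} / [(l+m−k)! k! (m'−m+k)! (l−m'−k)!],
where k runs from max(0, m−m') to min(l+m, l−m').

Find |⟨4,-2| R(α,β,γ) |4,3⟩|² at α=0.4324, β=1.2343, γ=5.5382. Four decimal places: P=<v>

First d^4_{-2,3}(β=1.2343), then the phase factors e^{-i(-2)α} and e^{-i(3)γ}:
Half-angle: c=0.815531, s=0.578713. N=√(2·720·5040·1)=2693.993318
The bounds max(0,m−m')=5 and min(l+m,l−m')=6 give 2 terms
  k=5: (−1)^0·2693.9933/(240)·0.8155^3·0.5787^5 = +0.395206
  k=6: (−1)^1·2693.9933/(720)·0.8155^1·0.5787^7 = -0.066336
d^4_{-2,3}(1.2343) = +0.395206 -0.066336 = +0.328871
|D^4_{-2,3}|² = |d^4_{-2,3}(β)|² = (+0.328871)² = 0.108156 (the z-rotation phases have unit modulus)

P=0.1082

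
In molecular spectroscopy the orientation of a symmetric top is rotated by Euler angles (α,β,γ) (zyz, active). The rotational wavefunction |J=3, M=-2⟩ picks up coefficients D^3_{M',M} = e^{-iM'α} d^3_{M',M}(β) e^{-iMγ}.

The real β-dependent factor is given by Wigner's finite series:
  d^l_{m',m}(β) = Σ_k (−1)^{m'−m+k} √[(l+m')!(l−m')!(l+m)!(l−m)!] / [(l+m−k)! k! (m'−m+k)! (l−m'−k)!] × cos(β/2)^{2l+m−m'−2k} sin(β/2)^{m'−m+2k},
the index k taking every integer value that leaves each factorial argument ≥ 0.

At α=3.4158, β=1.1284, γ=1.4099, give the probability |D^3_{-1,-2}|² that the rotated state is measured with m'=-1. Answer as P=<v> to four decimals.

Split into d^3_{-1,-2}(β=1.1284) × two z-phases.
With c≡cos(β/2)=0.845017 and s≡sin(β/2)=0.534740, N=[2·24·1·120]^{1/2}=75.894664
The bounds max(0,m−m')=0 and min(l+m,l−m')=1 give 2 terms
  k=0: (−1)^1·75.8947/(24)·0.8450^5·0.5347^1 = -0.728566
  k=1: (−1)^2·75.8947/(12)·0.8450^3·0.5347^3 = +0.583517
d^3_{-1,-2}(1.1284) = -0.728566 +0.583517 = -0.145049
|D^3_{-1,-2}|² = |d^3_{-1,-2}(β)|² = (-0.145049)² = 0.021039 (the z-rotation phases have unit modulus)

P=0.0210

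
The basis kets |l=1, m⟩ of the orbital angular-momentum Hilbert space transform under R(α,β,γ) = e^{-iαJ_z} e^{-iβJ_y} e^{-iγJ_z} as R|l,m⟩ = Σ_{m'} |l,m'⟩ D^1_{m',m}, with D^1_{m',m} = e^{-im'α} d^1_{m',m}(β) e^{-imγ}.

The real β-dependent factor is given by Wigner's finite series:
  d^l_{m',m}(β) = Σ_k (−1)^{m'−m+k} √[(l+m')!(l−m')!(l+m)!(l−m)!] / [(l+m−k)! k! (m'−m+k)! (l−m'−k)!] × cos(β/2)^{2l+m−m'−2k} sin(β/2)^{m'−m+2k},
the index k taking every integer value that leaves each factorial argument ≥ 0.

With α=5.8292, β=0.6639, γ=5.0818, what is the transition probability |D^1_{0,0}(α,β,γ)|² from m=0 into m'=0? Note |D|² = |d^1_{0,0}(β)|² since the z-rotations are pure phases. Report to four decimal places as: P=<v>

First d^1_{0,0}(β=0.6639), then the phase factors e^{-i(0)α} and e^{-i(0)γ}:
c=cos(0.6639/2)=0.945409, s=sin(0.6639/2)=0.325887; N=√[1·1·1·1]=1.000000
k∈{0,1} keeps every argument non-negative
  k=0: (−1)^0·1.0000/(1)·0.9454^2·0.3259^0 = +0.893798
  k=1: (−1)^1·1.0000/(1)·0.9454^0·0.3259^2 = -0.106202
d^1_{0,0}(0.6639) = +0.893798 -0.106202 = +0.787595
|D^1_{0,0}|² = |d^1_{0,0}(β)|² = (+0.787595)² = 0.620306 (the z-rotation phases have unit modulus)

P=0.6203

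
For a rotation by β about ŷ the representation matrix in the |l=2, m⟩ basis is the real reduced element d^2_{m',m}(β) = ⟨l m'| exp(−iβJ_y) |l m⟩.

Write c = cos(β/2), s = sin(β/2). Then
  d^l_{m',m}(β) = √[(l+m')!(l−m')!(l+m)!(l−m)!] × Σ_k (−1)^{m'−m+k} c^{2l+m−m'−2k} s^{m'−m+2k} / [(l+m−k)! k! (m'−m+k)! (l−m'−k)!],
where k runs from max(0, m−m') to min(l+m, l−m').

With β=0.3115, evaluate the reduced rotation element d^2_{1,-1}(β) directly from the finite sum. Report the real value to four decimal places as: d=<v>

d^2_{1,-1}(β=0.3115) via Wigner's sum:
c=cos(0.3115/2)=0.987895, s=sin(0.3115/2)=0.155121; N=√[6·1·1·6]=6.000000
The bounds max(0,m−m')=0 and min(l+m,l−m')=1 give 2 terms
  k=0: (−1)^2·6.0000/(2)·0.9879^2·0.1551^2 = +0.070451
  k=1: (−1)^3·6.0000/(6)·0.9879^0·0.1551^4 = -0.000579
d^2_{1,-1}(0.3115) = +0.070451 -0.000579 = +0.069872

d=0.0699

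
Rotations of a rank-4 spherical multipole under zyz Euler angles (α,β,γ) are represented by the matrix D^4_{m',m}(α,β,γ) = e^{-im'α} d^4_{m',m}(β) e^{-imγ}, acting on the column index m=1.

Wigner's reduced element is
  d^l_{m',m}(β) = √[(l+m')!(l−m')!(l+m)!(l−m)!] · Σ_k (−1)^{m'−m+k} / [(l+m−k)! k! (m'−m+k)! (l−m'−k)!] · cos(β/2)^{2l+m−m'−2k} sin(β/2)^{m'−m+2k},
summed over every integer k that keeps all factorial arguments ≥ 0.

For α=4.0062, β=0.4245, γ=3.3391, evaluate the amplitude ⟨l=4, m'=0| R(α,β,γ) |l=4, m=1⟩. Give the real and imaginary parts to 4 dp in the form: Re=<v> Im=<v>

Split into d^4_{0,1}(β=0.4245) × two z-phases.
With c≡cos(β/2)=0.977559 and s≡sin(β/2)=0.210660, N=[24·24·120·6]^{1/2}=643.987578
k∈{1,2,3,4} keeps every argument non-negative
  k=1: (−1)^0·643.9876/(144)·0.9776^7·0.2107^1 = +0.803709
  k=2: (−1)^1·643.9876/(24)·0.9776^5·0.2107^3 = -0.223938
  k=3: (−1)^2·643.9876/(24)·0.9776^3·0.2107^5 = +0.010399
  k=4: (−1)^3·643.9876/(144)·0.9776^1·0.2107^7 = -0.000080
d^4_{0,1}(0.4245) = +0.803709 -0.223938 +0.010399 -0.000080 = +0.590090
Phases: e^{-i·(0)·4.0062}=+1.000000+0.000000i, e^{-i·(1)·3.3391}=-0.980559+0.196226i ⇒ D=-0.578618+0.115791i

Re=-0.5786 Im=0.1158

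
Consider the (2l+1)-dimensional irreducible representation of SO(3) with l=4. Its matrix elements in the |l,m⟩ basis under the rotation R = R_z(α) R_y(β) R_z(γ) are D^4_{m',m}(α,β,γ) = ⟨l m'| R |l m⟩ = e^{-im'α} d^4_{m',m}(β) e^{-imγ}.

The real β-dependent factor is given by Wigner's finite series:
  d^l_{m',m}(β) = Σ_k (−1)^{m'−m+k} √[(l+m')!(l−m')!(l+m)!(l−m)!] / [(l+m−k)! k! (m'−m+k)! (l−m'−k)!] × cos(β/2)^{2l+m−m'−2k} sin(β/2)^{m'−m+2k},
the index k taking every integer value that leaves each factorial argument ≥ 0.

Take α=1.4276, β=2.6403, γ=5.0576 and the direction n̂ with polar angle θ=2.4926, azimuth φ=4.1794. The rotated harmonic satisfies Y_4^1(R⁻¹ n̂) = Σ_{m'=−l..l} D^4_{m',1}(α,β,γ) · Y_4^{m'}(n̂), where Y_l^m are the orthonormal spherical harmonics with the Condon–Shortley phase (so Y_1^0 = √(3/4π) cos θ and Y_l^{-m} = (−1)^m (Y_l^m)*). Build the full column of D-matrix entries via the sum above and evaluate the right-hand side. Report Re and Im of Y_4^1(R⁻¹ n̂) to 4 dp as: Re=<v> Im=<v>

Need the full column D^4_{m',1} for m'=−4..4 at α=1.4276, β=2.6403, γ=5.0576.
cos(β/2)=0.248030, sin(β/2)=0.968752
d^4_{-4,1}: single k=5 term ⇒ +0.097425;  D = +0.077393+0.059177i
d^4_{-3,1}: k∈[4..5] ⇒ +0.044095 -0.403604 = -0.359509;  D = -0.256891+0.251503i
d^4_{-2,1}: k∈[3..5] ⇒ +0.012069 -0.276174 +0.842617 = +0.578511;  D = -0.341576-0.466906i
d^4_{-1,1}: k∈[2..5] ⇒ +0.002185 -0.099998 +0.762740 -0.775715 = -0.110787;  D = +0.097834-0.051984i
d^4_{0,1}: k∈[1..4] ⇒ +0.000250 -0.022900 +0.349336 -0.888196 = -0.561509;  D = -0.190012-0.528382i
d^4_{1,1}: k∈[0..3] ⇒ +0.000014 -0.003278 +0.099998 -0.508494 = -0.411759;  D = -0.403386+0.082617i
d^4_{2,1}: k∈[0..2] ⇒ -0.000237 +0.018104 -0.184116 = -0.166250;  D = +0.009773+0.165962i
d^4_{3,1}: k∈[0..1] ⇒ +0.001734 -0.044095 = -0.042361;  D = +0.042210+0.003570i
d^4_{4,1}: single k=0 term ⇒ -0.006386;  D = +0.001441-0.006222i
Y_4^{m'}(θ=2.4926,φ=4.1794) and Σ D·Y over m':
  (+0.0774+0.0592i)·(-0.0314+0.0500i)  (-0.2569+0.2515i)·(-0.2201-0.0062i)  (-0.3416-0.4669i)·(-0.2035-0.3682i)  (+0.0978-0.0520i)·(+0.1670-0.2831i)  (-0.1900-0.5284i)·(-0.2053+0.0000i)  (-0.4034+0.0826i)·(-0.1670-0.2831i)  (+0.0098+0.1660i)·(-0.2035+0.3682i)  (+0.0422+0.0036i)·(+0.2201-0.0062i)  (+0.0014-0.0062i)·(-0.0314-0.0500i)
Y_4^1(R⁻¹ n̂) = +0.027531+0.312050i

Re=0.0275 Im=0.3120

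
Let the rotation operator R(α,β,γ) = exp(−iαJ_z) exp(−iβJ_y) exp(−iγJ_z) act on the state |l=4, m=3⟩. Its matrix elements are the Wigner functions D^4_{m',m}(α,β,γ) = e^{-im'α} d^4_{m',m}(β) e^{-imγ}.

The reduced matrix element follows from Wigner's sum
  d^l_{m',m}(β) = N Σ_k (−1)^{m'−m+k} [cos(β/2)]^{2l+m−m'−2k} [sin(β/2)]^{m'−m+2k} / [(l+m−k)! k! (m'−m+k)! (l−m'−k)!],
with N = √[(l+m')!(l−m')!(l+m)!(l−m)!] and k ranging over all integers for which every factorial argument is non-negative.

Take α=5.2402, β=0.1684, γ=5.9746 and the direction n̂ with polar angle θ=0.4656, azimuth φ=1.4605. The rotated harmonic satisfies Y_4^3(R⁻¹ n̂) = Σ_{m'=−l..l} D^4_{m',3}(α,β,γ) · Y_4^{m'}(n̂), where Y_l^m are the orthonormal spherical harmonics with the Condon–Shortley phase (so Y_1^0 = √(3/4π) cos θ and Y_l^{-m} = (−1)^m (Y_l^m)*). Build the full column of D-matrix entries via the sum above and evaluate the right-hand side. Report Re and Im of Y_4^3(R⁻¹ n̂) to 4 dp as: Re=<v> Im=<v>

Need the full column D^4_{m',3} for m'=−4..4 at α=5.2402, β=0.1684, γ=5.9746.
cos(β/2)=0.996457, sin(β/2)=0.084101
d^4_{-4,3}: single k=7 term ⇒ +0.000000;  D = -0.000000+0.000000i
d^4_{-3,3}: k∈[6..7] ⇒ +0.000002 -0.000000 = +0.000002;  D = -0.000001-0.000002i
d^4_{-2,3}: k∈[5..6] ⇒ +0.000047 -0.000000 = +0.000047;  D = +0.000019-0.000043i
d^4_{-1,3}: k∈[4..5] ⇒ +0.000652 -0.000003 = +0.000650;  D = +0.000645-0.000076i
d^4_{0,3}: k∈[3..4] ⇒ +0.006914 -0.000049 = +0.006865;  D = +0.004128+0.005486i
d^4_{1,3}: k∈[2..3] ⇒ +0.054957 -0.000652 = +0.054304;  D = -0.021044+0.050061i
d^4_{2,3}: k∈[1..2] ⇒ +0.306954 -0.006560 = +0.300395;  D = -0.297865+0.038902i
d^4_{3,3}: k∈[0..1] ⇒ +0.972007 -0.048467 = +0.923540;  D = -0.564542-0.730903i
d^4_{4,3}: single k=0 term ⇒ -0.232036;  D = -0.087209+0.215023i
Y_4^{m'}(θ=0.4656,φ=1.4605) and Σ D·Y over m':
  (-0.0000+0.0000i)·(+0.0163+0.0077i)  (-0.0000-0.0000i)·(-0.0329+0.0957i)  (+0.0000-0.0000i)·(-0.3019-0.0677i)  (+0.0006-0.0001i)·(+0.0541-0.4884i)  (+0.0041+0.0055i)·(+0.1438+0.0000i)  (-0.0210+0.0501i)·(-0.0541-0.4884i)  (-0.2979+0.0389i)·(-0.3019+0.0677i)  (-0.5645-0.7309i)·(+0.0329+0.0957i)  (-0.0872+0.2150i)·(+0.0163-0.0077i)
Y_4^3(R⁻¹ n̂) = +0.165104-0.097768i

Re=0.1651 Im=-0.0978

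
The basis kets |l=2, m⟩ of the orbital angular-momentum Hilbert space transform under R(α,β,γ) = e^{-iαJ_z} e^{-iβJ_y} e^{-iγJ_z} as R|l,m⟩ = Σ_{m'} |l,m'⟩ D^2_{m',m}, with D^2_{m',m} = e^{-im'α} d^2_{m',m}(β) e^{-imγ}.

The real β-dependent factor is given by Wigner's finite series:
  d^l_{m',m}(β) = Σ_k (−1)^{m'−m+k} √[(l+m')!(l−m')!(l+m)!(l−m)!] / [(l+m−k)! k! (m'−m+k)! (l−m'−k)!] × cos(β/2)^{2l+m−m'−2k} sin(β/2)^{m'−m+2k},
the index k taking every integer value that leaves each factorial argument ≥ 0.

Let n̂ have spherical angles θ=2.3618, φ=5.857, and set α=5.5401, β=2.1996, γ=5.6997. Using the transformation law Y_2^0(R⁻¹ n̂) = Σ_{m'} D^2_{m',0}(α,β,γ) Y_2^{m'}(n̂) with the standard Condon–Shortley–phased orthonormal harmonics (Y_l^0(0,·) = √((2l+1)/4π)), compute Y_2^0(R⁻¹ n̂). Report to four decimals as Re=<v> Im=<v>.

Re=0.5540 Im=0.0000

Need the full column D^2_{m',0} for m'=−2..2 at α=5.5401, β=2.1996, γ=5.6997.
cos(β/2)=0.453774, sin(β/2)=0.891117
d^2_{-2,0}: single k=2 term ⇒ +0.400520;  D = +0.033854-0.399087i
d^2_{-1,0}: k∈[1..2] ⇒ +0.203953 -0.786537 = -0.582584;  D = -0.429006+0.394155i
d^2_{0,0}: k∈[0..2] ⇒ +0.042399 -0.654047 +0.630577 = +0.018929;  D = +0.018929+0.000000i
d^2_{1,0}: k∈[0..1] ⇒ -0.203953 +0.786537 = +0.582584;  D = +0.429006+0.394155i
d^2_{2,0}: single k=0 term ⇒ +0.400520;  D = +0.033854+0.399087i
Y_2^{m'}(θ=2.3618,φ=5.857) and Σ D·Y over m':
  (+0.0339-0.3991i)·(+0.1257+0.1438i)  (-0.4290+0.3942i)·(-0.3517-0.1597i)  (+0.0189+0.0000i)·(+0.1630+0.0000i)  (+0.4290+0.3942i)·(+0.3517-0.1597i)  (+0.0339+0.3991i)·(+0.1257-0.1438i)
Y_2^0(R⁻¹ n̂) = +0.553988+0.000000i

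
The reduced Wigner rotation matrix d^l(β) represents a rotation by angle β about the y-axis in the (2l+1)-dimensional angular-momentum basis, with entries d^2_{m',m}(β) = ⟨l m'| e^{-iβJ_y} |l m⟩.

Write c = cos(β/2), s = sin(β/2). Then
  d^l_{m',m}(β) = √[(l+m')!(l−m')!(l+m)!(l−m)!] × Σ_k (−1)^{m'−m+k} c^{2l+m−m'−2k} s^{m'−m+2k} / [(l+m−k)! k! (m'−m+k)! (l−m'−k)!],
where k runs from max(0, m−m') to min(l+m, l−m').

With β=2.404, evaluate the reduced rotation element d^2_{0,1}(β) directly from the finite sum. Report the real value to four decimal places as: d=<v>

d=-0.6096

d^2_{0,1}(β=2.404) via Wigner's sum:
Half-angle: c=0.360493, s=0.932762. N=√(2·2·6·1)=4.898979
The bounds max(0,m−m')=1 and min(l+m,l−m')=2 give 2 terms
  k=1: (−1)^0·4.8990/(2)·0.3605^3·0.9328^1 = +0.107038
  k=2: (−1)^1·4.8990/(2)·0.3605^1·0.9328^3 = -0.716613
d^2_{0,1}(2.404) = +0.107038 -0.716613 = -0.609576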